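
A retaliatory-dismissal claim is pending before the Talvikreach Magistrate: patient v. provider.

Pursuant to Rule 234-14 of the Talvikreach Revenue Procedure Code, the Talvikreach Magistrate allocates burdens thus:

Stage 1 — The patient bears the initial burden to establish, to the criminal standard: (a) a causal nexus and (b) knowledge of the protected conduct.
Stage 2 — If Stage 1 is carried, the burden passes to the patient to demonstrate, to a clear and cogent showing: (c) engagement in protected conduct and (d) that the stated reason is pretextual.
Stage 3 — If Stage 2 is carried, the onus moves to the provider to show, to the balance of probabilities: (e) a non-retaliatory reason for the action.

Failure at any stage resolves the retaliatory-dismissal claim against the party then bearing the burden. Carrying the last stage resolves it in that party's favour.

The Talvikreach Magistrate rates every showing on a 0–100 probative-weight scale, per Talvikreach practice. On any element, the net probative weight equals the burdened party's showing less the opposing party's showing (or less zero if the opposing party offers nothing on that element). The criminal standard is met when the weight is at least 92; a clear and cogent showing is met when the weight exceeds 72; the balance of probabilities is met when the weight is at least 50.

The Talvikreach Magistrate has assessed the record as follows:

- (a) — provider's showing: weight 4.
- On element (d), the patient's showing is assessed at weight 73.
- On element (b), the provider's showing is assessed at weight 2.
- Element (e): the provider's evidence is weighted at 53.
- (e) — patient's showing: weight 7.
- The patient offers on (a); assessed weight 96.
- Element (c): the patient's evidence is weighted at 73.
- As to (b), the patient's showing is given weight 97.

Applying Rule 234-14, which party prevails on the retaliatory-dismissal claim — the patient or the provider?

Stage 1 (patient, the criminal standard, weight is at least 92): (a) net 96−4=92 ≥ 92 — meets; (b) net 97−2=95 ≥ 92 — meets.
  Stage 1 carried; the burden remains with the patient.
Stage 2 (patient, a clear and cogent showing, weight exceeds 72): (c) 73 > 72 — meets; (d) 73 > 72 — meets.
  Stage 2 carried; the burden shifts to the provider.
Stage 3 (provider, the balance of probabilities, weight is at least 50): (e) net 53−7=46 < 50 — fails.
  The provider does not carry Stage 3.
The analysis ends at Stage 3; the patient prevails.

patient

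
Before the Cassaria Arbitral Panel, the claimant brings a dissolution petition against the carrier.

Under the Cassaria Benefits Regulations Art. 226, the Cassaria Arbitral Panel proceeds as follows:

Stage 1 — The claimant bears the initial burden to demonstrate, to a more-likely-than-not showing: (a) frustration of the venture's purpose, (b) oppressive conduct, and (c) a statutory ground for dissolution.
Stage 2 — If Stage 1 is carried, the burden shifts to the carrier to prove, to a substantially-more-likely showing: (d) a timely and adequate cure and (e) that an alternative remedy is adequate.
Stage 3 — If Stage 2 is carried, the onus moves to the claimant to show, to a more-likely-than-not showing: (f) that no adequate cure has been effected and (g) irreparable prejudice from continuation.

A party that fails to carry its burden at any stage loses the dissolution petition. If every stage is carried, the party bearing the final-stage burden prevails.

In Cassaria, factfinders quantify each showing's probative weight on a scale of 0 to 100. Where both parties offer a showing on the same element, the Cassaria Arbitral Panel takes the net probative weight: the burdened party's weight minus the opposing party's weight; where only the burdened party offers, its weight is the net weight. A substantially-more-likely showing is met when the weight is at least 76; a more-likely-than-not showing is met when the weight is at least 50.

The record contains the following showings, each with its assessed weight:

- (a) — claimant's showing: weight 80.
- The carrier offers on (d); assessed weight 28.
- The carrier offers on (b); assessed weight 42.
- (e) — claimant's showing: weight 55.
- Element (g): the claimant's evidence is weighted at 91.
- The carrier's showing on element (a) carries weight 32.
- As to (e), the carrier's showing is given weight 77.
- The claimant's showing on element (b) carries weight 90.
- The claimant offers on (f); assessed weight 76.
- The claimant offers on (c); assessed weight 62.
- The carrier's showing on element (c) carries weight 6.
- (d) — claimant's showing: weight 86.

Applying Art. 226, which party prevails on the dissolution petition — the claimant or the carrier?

carrier

Stage 1 (claimant, a more-likely-than-not showing, weight is at least 50): (a) net 80−32=48 < 50 — fails; (b) net 90−42=48 < 50 — fails; (c) net 62−6=56 ≥ 50 — meets.
  Stage 1 not carried; the claimant fails its burden.
So the carrier prevails.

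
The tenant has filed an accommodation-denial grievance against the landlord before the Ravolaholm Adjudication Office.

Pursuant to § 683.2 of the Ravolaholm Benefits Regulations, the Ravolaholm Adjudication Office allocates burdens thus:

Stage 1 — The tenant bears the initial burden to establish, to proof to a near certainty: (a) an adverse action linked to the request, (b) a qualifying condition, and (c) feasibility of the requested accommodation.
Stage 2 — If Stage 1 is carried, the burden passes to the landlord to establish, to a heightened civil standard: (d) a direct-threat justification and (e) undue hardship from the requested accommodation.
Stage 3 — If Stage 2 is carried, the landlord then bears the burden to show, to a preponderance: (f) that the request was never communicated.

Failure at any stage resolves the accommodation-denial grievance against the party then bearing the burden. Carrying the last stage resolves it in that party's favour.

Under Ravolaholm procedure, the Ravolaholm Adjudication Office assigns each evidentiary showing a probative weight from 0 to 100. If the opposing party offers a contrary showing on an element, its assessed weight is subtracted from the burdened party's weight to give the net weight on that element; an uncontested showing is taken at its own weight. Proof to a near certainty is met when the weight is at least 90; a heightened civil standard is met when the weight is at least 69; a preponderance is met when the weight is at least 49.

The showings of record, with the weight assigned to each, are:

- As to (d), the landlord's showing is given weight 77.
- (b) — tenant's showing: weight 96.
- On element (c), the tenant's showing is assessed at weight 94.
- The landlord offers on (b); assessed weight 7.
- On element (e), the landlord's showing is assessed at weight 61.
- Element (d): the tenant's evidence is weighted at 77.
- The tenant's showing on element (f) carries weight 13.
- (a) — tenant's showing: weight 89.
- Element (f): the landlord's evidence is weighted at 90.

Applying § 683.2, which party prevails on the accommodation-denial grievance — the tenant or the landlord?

Stage 1 (tenant, proof to a near certainty, weight is at least 90): (a) 89 < 90 — fails; (b) net 96−7=89 < 90 — fails; (c) 94 ≥ 90 — meets.
  Not every element is met, so the tenant fails to carry Stage 1.
The landlord prevails.

landlord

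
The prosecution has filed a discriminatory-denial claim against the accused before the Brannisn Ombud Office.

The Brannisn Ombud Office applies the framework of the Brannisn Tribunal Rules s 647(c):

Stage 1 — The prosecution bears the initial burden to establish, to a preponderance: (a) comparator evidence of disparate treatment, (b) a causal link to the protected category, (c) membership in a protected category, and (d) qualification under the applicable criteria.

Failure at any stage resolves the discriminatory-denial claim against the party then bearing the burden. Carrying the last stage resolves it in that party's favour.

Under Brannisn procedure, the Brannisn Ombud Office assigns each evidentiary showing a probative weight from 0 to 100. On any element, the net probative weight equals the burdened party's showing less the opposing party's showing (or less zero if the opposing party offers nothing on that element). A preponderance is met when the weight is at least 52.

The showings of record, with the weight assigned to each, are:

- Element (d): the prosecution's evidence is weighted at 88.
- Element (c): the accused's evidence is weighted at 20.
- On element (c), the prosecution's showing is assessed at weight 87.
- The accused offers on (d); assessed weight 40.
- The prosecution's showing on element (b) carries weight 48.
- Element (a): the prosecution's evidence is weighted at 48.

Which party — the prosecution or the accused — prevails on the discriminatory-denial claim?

At Stage 1 the prosecution must meet a preponderance (weight is at least 52): on (a) the weight is 48, < 52, so (a) does not meet the standard; on (b) the weight is 48, which does not reach 52, so (b) does not meet the standard; on (c) the weight is 87 less the opposing 20 gives net 67, ≥ 52, so (c) meets the standard; on (d) the weight is 88 less the opposing 40 gives net 48, < 52, so (d) does not meet the standard.
  The prosecution does not carry Stage 1.
The accused prevails.

accused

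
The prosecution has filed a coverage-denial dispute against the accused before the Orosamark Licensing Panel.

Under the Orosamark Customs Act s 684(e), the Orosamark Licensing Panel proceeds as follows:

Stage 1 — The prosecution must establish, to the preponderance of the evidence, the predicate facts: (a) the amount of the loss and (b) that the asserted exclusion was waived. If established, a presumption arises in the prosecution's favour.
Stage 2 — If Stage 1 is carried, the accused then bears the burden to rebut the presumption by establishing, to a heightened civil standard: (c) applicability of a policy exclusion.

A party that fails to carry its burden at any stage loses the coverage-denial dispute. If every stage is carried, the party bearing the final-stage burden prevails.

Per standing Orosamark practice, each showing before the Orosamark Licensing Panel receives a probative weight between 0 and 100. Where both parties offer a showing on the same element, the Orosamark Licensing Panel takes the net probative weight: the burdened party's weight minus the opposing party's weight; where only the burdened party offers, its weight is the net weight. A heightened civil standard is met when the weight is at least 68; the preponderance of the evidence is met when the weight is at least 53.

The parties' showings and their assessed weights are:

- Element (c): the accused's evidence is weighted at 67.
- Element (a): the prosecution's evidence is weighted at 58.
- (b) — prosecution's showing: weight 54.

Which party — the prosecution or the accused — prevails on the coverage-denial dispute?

At Stage 1 the prosecution must meet the preponderance of the evidence (weight is at least 53): on (a) the weight is 58, which does reach 53, so (a) meets the standard; on (b) the weight is 54, ≥ 53, so (b) meets the standard.
  Stage 1 is satisfied; the onus moves to the accused.
At Stage 2 the accused must meet a heightened civil standard (weight is at least 68): on (c) the weight is 67, which does not reach 68, so (c) does not meet the standard.
  Stage 2 not carried; the accused fails its burden.
The analysis ends at Stage 2; the prosecution prevails.

prosecution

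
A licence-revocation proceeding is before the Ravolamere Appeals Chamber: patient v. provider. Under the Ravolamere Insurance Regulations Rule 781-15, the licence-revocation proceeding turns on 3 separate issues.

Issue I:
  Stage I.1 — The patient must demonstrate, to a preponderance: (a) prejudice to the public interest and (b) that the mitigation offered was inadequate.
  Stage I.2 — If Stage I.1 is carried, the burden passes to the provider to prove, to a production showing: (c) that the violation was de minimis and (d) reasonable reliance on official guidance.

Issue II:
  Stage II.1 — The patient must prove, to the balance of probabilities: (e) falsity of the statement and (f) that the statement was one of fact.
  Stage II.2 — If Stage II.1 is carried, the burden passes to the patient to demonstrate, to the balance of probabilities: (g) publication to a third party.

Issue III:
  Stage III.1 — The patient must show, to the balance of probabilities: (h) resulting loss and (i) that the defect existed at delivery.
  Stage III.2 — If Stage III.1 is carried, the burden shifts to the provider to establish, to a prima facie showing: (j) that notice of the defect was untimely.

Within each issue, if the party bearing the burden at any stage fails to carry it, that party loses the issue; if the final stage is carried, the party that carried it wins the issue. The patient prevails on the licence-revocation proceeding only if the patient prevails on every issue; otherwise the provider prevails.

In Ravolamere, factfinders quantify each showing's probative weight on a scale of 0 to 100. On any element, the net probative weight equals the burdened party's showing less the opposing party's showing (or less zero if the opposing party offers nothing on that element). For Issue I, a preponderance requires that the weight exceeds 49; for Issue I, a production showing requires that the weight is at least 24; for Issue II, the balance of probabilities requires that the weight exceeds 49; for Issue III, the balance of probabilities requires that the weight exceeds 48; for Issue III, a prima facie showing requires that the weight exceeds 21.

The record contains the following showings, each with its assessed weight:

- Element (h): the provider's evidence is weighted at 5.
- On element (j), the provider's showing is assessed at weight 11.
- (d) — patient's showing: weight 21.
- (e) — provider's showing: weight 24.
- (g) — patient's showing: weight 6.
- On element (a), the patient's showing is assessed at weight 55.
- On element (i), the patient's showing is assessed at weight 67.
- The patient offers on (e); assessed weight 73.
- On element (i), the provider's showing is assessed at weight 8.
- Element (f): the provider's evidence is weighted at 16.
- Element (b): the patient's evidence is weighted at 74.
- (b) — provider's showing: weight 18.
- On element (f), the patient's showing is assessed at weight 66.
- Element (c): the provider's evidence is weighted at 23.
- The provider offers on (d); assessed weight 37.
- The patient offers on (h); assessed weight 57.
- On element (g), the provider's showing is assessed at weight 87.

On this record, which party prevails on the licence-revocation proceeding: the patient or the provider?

provider

— Issue I —
Stage I.1 (patient, a preponderance, weight exceeds 49): (a) 55 > 49 — meets; (b) net 74−18=56 > 49 — meets.
  Stage I.1 carried; the burden shifts to the provider.
Stage I.2 (provider, a production showing, weight is at least 24): (c) 23 < 24 — fails; (d) net 37−21=16 < 24 — fails.
  Not every element is met, so the provider fails to carry Stage I.2.
The analysis ends at Stage I.2; the patient prevails on this issue.
— Issue II —
At Stage II.1 the patient must meet the balance of probabilities (weight exceeds 49): on (e) the weight is 73 less the opposing 24 gives net 49, which does not exceed 49, so (e) does not meet the standard; on (f) the weight is 66 less the opposing 16 gives net 50, which does exceed 49, so (f) meets the standard.
  Stage II.1 not carried; the patient fails its burden.
So the provider prevails on this issue.
— Issue III —
Stage III.1 (patient, the balance of probabilities, weight exceeds 48): (h) net 57−5=52 > 48 — meets; (i) net 67−8=59 > 48 — meets.
  Stage III.1 carried; the burden shifts to the provider.
Stage III.2 (provider, a prima facie showing, weight exceeds 21): (j) 11 ≤ 21 — fails.
  The provider does not carry Stage III.2.
The analysis ends at Stage III.2; the patient prevails on this issue.
Per-issue: Issue I → patient; Issue II → provider; Issue III → patient. The patient must prevail on every issue; overall, the provider prevails.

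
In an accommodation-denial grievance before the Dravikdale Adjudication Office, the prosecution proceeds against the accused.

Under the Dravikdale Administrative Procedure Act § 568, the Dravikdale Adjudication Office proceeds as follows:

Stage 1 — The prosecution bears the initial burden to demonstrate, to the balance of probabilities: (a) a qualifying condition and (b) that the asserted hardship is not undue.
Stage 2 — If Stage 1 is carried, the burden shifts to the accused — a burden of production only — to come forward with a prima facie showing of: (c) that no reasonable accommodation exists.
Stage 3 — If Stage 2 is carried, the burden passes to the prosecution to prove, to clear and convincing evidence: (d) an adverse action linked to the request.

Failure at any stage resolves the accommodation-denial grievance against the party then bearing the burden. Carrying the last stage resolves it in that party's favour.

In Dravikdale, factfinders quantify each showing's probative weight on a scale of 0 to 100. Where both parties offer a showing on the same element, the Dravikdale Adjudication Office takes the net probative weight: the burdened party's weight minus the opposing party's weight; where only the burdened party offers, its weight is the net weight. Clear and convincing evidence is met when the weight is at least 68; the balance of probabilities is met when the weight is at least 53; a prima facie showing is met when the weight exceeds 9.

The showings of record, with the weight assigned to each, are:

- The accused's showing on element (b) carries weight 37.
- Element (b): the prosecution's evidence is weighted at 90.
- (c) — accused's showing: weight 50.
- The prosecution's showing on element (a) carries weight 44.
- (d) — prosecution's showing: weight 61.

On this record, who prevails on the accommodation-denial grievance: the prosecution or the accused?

Stage 1 (prosecution, the balance of probabilities, weight is at least 53): (a) 44 < 53 — fails; (b) net 90−37=53 ≥ 53 — meets.
  Stage 1 not carried; the prosecution fails its burden.
The accused prevails.

accused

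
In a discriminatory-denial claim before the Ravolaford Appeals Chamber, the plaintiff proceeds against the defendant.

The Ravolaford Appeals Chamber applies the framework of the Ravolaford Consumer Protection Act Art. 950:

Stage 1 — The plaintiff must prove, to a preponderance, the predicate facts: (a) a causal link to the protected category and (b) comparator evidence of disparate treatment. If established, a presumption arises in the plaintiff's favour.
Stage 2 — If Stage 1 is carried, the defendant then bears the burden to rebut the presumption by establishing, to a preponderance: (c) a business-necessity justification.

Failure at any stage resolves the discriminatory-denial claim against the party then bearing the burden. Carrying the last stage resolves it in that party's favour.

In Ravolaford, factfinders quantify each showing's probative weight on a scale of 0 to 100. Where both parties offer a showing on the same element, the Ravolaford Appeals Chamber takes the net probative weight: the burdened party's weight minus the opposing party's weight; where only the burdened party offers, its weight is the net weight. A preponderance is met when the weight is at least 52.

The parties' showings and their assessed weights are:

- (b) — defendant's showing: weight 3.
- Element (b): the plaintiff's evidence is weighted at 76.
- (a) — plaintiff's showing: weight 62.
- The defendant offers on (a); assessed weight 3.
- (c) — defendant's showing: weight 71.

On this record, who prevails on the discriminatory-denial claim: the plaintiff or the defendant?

defendant

Stage 1 (plaintiff, a preponderance, weight is at least 52): (a) net 62−3=59 ≥ 52 — meets; (b) net 76−3=73 ≥ 52 — meets.
  Stage 1 is satisfied; the onus moves to the defendant.
Stage 2 (defendant, a preponderance, weight is at least 52): (c) 71 ≥ 52 — meets.
  The defendant carries the last stage.
Every stage carried; the defendant prevails.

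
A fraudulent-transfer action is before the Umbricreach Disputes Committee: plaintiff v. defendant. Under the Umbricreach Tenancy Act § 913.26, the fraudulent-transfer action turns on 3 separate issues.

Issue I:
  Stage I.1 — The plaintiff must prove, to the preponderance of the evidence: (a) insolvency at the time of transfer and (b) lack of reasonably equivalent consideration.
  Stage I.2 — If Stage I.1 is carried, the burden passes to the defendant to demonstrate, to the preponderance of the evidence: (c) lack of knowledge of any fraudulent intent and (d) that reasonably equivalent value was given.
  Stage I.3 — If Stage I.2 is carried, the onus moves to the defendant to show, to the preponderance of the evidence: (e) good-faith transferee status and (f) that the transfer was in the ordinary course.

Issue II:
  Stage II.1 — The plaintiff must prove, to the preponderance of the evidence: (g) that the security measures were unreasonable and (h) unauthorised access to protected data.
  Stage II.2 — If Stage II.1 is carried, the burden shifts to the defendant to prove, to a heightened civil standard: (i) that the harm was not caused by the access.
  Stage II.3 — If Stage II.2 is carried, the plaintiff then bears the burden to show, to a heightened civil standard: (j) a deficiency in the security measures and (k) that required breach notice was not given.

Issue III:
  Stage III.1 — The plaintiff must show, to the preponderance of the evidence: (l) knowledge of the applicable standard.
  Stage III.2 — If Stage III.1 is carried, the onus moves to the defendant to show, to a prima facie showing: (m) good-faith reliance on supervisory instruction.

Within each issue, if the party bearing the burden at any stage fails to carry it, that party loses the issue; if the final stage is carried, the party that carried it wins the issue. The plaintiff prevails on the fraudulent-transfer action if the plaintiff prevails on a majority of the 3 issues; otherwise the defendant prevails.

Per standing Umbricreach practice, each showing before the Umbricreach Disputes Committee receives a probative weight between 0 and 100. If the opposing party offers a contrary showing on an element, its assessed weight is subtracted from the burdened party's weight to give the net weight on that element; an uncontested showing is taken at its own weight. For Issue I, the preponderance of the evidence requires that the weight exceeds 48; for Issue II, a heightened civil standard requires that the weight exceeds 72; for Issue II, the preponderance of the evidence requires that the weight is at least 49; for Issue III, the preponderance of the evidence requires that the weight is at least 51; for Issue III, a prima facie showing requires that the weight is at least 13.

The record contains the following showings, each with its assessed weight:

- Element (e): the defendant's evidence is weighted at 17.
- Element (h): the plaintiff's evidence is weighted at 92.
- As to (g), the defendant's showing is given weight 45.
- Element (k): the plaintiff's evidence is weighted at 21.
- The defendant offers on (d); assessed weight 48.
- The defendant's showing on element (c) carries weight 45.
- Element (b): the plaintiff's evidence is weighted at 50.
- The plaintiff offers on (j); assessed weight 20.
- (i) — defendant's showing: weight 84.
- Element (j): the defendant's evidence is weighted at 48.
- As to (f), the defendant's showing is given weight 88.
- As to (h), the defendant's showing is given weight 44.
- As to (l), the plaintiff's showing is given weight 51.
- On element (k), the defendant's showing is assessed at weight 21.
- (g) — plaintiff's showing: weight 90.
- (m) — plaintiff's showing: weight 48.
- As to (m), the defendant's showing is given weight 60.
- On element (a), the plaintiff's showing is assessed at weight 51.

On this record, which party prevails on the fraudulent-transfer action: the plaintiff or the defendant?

— Issue I —
Stage I.1 (plaintiff, the preponderance of the evidence, weight exceeds 48): (a) 51 > 48 — meets; (b) 50 > 48 — meets.
  All elements met. The burden passes to the defendant.
Stage I.2 (defendant, the preponderance of the evidence, weight exceeds 48): (c) 45 ≤ 48 — fails; (d) 48 ≤ 48 — fails.
  Not every element is met, so the defendant fails to carry Stage I.2.
So the plaintiff prevails on this issue.
— Issue II —
Stage II.1 (plaintiff, the preponderance of the evidence, weight is at least 49): (g) net 90−45=45 < 49 — fails; (h) net 92−44=48 < 49 — fails.
  Not every element is met, so the plaintiff fails to carry Stage II.1.
The defendant prevails on this issue.
— Issue III —
Stage III.1 — burden on plaintiff; standard: the preponderance of the evidence (weight is at least 51).
    (l): 51 ≥ 51 [met]
  The plaintiff carries Stage III.1; the defendant now bears the burden.
Stage III.2 — burden on defendant; standard: a prima facie showing (weight is at least 13).
    (m): 60 − 48 = 12 < 13 [not met]
  Stage III.2 not carried; the defendant fails its burden.
So the plaintiff prevails on this issue.
Per-issue: Issue I → plaintiff; Issue II → defendant; Issue III → plaintiff. The plaintiff must prevail on a majority of issues; overall, the plaintiff prevails.

plaintiff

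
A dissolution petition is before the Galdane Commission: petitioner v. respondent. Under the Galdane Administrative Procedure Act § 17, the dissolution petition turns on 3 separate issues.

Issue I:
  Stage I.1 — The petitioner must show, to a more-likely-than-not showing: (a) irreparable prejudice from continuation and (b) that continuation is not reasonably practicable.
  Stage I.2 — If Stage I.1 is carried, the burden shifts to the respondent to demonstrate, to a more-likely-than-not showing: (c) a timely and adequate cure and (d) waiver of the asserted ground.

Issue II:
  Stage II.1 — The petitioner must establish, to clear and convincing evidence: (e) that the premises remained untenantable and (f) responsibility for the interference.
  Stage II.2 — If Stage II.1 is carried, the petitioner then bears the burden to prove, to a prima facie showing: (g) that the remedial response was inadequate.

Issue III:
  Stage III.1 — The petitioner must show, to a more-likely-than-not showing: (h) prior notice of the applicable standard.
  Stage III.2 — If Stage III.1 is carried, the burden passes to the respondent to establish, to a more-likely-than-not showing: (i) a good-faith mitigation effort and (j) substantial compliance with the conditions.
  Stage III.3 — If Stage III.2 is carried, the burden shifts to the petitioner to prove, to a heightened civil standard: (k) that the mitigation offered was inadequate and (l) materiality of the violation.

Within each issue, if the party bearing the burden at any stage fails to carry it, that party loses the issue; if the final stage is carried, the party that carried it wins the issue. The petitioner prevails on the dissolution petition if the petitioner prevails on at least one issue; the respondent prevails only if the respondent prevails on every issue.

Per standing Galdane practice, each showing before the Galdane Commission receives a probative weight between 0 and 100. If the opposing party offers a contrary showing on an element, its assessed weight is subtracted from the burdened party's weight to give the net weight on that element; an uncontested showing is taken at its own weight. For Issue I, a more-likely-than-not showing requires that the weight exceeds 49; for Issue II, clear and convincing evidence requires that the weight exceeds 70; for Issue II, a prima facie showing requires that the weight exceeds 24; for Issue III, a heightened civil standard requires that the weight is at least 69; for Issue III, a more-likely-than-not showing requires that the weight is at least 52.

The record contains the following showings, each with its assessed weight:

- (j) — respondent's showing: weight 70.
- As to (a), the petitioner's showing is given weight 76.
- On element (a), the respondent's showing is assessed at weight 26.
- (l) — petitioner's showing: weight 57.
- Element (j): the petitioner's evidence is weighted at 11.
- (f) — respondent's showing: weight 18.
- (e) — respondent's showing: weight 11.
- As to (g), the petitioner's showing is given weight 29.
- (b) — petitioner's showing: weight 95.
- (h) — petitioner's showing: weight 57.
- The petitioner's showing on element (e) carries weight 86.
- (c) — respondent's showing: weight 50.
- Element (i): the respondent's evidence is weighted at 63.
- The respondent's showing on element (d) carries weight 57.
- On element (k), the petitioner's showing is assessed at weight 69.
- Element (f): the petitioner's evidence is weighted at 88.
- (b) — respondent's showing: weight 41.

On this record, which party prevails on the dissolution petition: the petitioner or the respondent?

respondent

— Issue I —
At Stage I.1 the petitioner must meet a more-likely-than-not showing (weight exceeds 49): on (a) the weight is 76 less the opposing 26 gives net 50, which does exceed 49, so (a) meets the standard; on (b) the weight is 95 less the opposing 41 gives net 54, which does exceed 49, so (b) meets the standard.
  Stage I.1 carried; the burden shifts to the respondent.
At Stage I.2 the respondent must meet a more-likely-than-not showing (weight exceeds 49): on (c) the weight is 50, which does exceed 49, so (c) meets the standard; on (d) the weight is 57, which does exceed 49, so (d) meets the standard.
  The respondent carries the last stage.
With every stage satisfied, the respondent prevails on this issue.
— Issue II —
Stage II.1 (petitioner, clear and convincing evidence, weight exceeds 70): (e) net 86−11=75 > 70 — meets; (f) net 88−18=70 ≤ 70 — fails.
  The petitioner does not carry Stage II.1.
The analysis ends at Stage II.1; the respondent prevails on this issue.
— Issue III —
At Stage III.1 the petitioner must meet a more-likely-than-not showing (weight is at least 52): on (h) the weight is 57, which does reach 52, so (h) meets the standard.
  All elements met. The burden passes to the respondent.
At Stage III.2 the respondent must meet a more-likely-than-not showing (weight is at least 52): on (i) the weight is 63, ≥ 52, so (i) meets the standard; on (j) the weight is 70 less the opposing 11 gives net 59, which does reach 52, so (j) meets the standard.
  Stage III.2 is satisfied; the onus moves to the petitioner.
At Stage III.3 the petitioner must meet a heightened civil standard (weight is at least 69): on (k) the weight is 69, ≥ 69, so (k) meets the standard; on (l) the weight is 57, which does not reach 69, so (l) does not meet the standard.
  Not every element is met, so the petitioner fails to carry Stage III.3.
The respondent prevails on this issue.
Per-issue: Issue I → respondent; Issue II → respondent; Issue III → respondent. The petitioner must prevail on at least one issue; overall, the respondent prevails.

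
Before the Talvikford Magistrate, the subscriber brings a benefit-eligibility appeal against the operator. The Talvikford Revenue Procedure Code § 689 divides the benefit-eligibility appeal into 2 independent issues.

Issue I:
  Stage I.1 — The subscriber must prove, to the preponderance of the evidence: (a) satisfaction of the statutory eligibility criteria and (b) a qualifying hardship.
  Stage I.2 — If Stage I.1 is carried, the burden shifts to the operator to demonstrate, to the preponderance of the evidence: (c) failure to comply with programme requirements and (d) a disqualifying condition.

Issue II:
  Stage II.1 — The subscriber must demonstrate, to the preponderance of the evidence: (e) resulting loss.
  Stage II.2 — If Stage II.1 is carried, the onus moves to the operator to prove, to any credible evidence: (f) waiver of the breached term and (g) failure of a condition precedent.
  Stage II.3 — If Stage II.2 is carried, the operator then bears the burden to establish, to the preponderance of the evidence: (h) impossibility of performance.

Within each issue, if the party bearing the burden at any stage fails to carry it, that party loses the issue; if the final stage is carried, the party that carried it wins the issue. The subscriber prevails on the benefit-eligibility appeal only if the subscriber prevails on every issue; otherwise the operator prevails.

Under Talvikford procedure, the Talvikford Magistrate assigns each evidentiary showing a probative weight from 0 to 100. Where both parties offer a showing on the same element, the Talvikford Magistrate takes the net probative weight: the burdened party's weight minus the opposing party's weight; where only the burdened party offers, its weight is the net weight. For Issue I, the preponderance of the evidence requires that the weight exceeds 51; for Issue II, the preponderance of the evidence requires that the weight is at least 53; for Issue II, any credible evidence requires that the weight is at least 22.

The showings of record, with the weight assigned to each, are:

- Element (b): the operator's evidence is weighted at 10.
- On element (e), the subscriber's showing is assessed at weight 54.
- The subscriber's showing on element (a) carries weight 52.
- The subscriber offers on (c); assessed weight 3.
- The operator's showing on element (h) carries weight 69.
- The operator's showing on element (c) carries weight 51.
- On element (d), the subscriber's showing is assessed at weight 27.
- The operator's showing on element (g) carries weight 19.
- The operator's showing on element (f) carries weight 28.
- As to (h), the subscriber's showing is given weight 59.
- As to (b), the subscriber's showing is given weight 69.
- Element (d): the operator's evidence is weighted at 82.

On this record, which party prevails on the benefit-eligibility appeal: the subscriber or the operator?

subscriber

— Issue I —
Stage I.1 (subscriber, the preponderance of the evidence, weight exceeds 51): (a) 52 > 51 — meets; (b) net 69−10=59 > 51 — meets.
  All elements met. The burden passes to the operator.
Stage I.2 (operator, the preponderance of the evidence, weight exceeds 51): (c) net 51−3=48 ≤ 51 — fails; (d) net 82−27=55 > 51 — meets.
  Stage I.2 not carried; the operator fails its burden.
The analysis ends at Stage I.2; the subscriber prevails on this issue.
— Issue II —
At Stage II.1 the subscriber must meet the preponderance of the evidence (weight is at least 53): on (e) the weight is 54, which does reach 53, so (e) meets the standard.
  All elements met. The burden passes to the operator.
At Stage II.2 the operator must meet any credible evidence (weight is at least 22): on (f) the weight is 28, ≥ 22, so (f) meets the standard; on (g) the weight is 19, < 22, so (g) does not meet the standard.
  The operator does not carry Stage II.2.
So the subscriber prevails on this issue.
Per-issue: Issue I → subscriber; Issue II → subscriber. The subscriber must prevail on every issue; overall, the subscriber prevails.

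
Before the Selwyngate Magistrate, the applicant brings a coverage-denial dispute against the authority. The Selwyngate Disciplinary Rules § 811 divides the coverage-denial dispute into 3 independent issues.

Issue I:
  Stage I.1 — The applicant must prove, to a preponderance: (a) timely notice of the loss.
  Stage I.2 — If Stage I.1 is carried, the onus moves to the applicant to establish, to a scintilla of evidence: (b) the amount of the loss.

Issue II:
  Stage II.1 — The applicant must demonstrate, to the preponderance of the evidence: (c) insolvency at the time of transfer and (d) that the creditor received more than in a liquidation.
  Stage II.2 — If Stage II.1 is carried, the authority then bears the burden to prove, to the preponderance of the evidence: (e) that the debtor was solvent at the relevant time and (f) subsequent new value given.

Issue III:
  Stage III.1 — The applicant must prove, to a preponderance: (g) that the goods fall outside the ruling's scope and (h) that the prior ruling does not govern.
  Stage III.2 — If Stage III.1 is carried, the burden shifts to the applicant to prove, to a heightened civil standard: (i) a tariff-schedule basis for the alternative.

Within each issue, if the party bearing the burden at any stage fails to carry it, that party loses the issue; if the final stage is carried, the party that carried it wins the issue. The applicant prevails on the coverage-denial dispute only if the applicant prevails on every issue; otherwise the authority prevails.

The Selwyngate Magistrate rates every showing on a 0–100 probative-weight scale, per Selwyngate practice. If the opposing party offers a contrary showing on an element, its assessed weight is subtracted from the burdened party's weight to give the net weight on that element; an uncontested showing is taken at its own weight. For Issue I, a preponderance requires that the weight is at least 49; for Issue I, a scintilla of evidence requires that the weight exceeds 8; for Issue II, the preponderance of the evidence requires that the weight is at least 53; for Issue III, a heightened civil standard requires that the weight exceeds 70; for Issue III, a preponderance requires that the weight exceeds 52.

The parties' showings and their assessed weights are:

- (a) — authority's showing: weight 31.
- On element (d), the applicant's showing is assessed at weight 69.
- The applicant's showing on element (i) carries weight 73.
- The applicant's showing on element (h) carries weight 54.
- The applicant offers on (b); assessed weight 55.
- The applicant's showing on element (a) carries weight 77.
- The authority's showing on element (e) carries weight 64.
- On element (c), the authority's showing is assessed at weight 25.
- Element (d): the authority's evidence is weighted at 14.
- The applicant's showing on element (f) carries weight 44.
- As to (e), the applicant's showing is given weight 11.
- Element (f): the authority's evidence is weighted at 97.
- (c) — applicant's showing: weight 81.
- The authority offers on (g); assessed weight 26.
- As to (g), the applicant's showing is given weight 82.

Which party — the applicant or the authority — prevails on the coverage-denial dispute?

— Issue I —
Stage I.1 — burden on applicant; standard: a preponderance (weight is at least 49).
    (a): 77 − 31 = 46 < 49 [not met]
  Not every element is met, so the applicant fails to carry Stage I.1.
So the authority prevails on this issue.
— Issue II —
Stage II.1 (applicant, the preponderance of the evidence, weight is at least 53): (c) net 81−25=56 ≥ 53 — meets; (d) net 69−14=55 ≥ 53 — meets.
  The applicant carries Stage II.1; the authority now bears the burden.
Stage II.2 (authority, the preponderance of the evidence, weight is at least 53): (e) net 64−11=53 ≥ 53 — meets; (f) net 97−44=53 ≥ 53 — meets.
  Stage II.2 carried; the final stage is satisfied.
Every stage carried; the authority prevails on this issue.
— Issue III —
At Stage III.1 the applicant must meet a preponderance (weight exceeds 52): on (g) the weight is 82 less the opposing 26 gives net 56, > 52, so (g) meets the standard; on (h) the weight is 54, > 52, so (h) meets the standard.
  All elements met. The applicant retains the burden for Stage III.2.
At Stage III.2 the applicant must meet a heightened civil standard (weight exceeds 70): on (i) the weight is 73, > 70, so (i) meets the standard.
  Stage III.2 carried; the final stage is satisfied.
Every stage carried; the applicant prevails on this issue.
Per-issue: Issue I → authority; Issue II → authority; Issue III → applicant. The applicant must prevail on every issue; overall, the authority prevails.

authority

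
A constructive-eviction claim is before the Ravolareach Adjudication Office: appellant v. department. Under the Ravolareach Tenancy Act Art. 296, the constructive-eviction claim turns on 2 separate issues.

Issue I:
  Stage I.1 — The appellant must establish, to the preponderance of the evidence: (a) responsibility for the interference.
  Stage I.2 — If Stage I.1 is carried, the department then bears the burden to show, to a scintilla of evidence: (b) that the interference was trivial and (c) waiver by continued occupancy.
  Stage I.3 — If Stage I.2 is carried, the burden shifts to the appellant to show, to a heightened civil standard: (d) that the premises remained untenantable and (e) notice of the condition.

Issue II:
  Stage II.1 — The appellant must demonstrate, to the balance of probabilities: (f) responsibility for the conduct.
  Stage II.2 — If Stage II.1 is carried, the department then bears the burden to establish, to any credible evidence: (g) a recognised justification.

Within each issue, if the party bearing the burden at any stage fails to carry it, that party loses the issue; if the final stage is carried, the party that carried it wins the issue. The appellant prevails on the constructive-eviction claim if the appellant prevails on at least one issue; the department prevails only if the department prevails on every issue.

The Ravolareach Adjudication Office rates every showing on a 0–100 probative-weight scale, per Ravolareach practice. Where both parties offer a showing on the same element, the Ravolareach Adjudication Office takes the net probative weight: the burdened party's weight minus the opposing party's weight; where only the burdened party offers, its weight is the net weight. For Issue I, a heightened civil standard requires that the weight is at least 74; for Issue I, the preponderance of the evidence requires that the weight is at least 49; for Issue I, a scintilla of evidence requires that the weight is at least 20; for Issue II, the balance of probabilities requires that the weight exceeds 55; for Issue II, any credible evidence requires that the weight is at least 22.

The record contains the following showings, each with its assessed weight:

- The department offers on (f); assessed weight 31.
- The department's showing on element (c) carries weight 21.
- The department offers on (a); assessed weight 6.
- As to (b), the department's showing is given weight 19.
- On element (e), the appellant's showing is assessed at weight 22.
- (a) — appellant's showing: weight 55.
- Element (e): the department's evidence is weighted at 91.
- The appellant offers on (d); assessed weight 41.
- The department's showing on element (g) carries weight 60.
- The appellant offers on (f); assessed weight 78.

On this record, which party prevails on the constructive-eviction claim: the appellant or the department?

— Issue I —
Stage I.1 (appellant, the preponderance of the evidence, weight is at least 49): (a) net 55−6=49 ≥ 49 — meets.
  All elements met. The burden passes to the department.
Stage I.2 (department, a scintilla of evidence, weight is at least 20): (b) 19 < 20 — fails; (c) 21 ≥ 20 — meets.
  Stage I.2 not carried; the department fails its burden.
The appellant prevails on this issue.
— Issue II —
Stage II.1 (appellant, the balance of probabilities, weight exceeds 55): (f) net 78−31=47 ≤ 55 — fails.
  Stage II.1 not carried; the appellant fails its burden.
So the department prevails on this issue.
Per-issue: Issue I → appellant; Issue II → department. The appellant must prevail on at least one issue; overall, the appellant prevails.

appellant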